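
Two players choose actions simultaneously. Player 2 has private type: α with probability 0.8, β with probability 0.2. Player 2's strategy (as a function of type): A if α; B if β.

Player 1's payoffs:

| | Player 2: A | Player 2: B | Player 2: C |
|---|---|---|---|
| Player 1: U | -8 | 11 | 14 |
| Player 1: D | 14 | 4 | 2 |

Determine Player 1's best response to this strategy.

E[U] = 0.8·(-8) + 0.2·(11) = -4.2
E[D] = 0.8·(14) + 0.2·(4) = 12
Best response: D (12 is the largest).

D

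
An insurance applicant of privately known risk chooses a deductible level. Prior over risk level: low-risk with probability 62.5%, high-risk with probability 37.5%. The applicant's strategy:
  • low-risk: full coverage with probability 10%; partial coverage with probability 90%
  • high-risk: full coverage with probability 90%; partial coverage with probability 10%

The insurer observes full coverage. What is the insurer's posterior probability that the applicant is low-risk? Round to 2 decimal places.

P(full coverage) = 0.625·0.1 + 0.375·0.9 = 0.4
P(low-risk | full coverage) = (0.625·0.1) / 0.4 = 0.0625 / 0.4 = 0.15625

0.16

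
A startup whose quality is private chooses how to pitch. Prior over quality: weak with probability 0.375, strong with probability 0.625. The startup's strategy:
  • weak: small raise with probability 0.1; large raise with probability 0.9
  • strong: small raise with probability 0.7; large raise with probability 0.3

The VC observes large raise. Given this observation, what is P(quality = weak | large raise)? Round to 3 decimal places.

Apply Bayes' rule using the sender's strategy as the likelihood.
P(large raise) = 0.375·0.9 + 0.625·0.3 = 0.525
P(weak | large raise) = (0.375·0.9) / 0.525 = 0.3375 / 0.525 = 0.642857

0.643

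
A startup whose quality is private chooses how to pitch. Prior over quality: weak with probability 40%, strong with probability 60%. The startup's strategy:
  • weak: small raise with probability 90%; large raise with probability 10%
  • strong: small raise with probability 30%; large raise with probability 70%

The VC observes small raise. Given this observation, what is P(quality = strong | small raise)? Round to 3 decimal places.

P(small raise) = 0.4·0.9 + 0.6·0.3 = 0.54
P(strong | small raise) = (0.6·0.3) / 0.54 = 0.18 / 0.54 = 0.333333

0.333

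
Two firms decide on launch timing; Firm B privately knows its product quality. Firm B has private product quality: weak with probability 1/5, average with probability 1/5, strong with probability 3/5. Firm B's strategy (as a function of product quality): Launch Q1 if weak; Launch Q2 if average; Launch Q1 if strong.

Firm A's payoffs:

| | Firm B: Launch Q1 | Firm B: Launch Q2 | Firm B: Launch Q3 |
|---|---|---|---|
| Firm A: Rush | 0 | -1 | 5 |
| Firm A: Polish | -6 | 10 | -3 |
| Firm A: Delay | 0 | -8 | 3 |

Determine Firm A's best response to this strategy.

E[Rush] = 1/5·(0) + 1/5·(-1) + 3/5·(0) = -1/5
E[Polish] = 1/5·(-6) + 1/5·(10) + 3/5·(-6) = -14/5
E[Delay] = 1/5·(0) + 1/5·(-8) + 3/5·(0) = -8/5
Best response: Rush (-1/5 is the largest).

Rush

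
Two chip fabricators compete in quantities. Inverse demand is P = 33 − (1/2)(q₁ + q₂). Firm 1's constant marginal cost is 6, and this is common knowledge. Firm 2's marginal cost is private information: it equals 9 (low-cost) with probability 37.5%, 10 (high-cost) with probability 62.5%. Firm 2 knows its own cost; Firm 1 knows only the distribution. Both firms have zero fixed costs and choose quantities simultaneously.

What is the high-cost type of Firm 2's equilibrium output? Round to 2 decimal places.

Each type of Firm 2 best-responds to q₁; Firm 1 best-responds to the expected q₂ over Firm 2's types.
Firm 2 with cost c maximizes (33 − (1/2)(q₁+q₂) − c)·q₂, giving q₂(c) = (33 − c − (1/2)q₁).
E[c₂] = 0.375·9 + 0.625·10 = 9.625
Firm 1's FOC against E[q₂] yields q₁ = (33 − 2·6 + E[c₂])/(3/2) = (33 − 12 + 9.625)/(3/2) = 20.4167.
q₂(high-cost) = (33 − 10 − (1/2)·20.4167) = 12.7917.

12.79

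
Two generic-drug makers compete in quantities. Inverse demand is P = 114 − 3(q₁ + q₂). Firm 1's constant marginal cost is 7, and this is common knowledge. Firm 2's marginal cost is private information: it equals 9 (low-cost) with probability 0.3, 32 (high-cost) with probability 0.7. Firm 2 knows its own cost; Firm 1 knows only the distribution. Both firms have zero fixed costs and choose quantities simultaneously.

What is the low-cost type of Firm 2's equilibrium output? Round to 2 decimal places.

10.55

Firm 2 with cost c maximizes (114 − 3(q₁+q₂) − c)·q₂, giving q₂(c) = (114 − c − 3q₁)/6.
E[c₂] = 0.3·9 + 0.7·32 = 25.1
Firm 1's FOC against E[q₂] yields q₁ = (114 − 2·7 + E[c₂])/9 = (114 − 14 + 25.1)/9 = 13.9.
q₂(low-cost) = (114 − 9 − 3·13.9)/6 = 10.55.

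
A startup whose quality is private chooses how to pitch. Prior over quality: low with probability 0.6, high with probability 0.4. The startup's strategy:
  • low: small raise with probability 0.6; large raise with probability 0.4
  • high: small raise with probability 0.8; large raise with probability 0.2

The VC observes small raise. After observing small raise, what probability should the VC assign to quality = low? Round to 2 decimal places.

0.53

Apply Bayes' rule using the sender's strategy as the likelihood.
P(small raise) = 0.6·0.6 + 0.4·0.8 = 0.68
P(low | small raise) = (0.6·0.6) / 0.68 = 0.36 / 0.68 = 0.529412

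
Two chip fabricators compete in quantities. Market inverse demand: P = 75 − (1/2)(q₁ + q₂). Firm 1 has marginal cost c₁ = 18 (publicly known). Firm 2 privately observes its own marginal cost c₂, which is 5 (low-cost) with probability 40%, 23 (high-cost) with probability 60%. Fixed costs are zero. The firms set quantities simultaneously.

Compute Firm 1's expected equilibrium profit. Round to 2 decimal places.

Type-c best response for Firm 2: q₂(c) = (75 − c) − q₁/2.
Firm 1 maximizes expected profit; its first-order condition is 75 − q₁ − (1/2)E[q₂] − 18 = 0.
Substituting E[q₂] and solving: E[c₂] = 15.8, so q₁ = (75 − 2·18 + 15.8)/(3/2) = 36.5333.
E[P] = 75 − (1/2)·(q₁ + E[q₂]) = 36.2667; Firm 1's expected profit = (E[P] − 18)·q₁ = (36.2667 − 18)·36.5333 = 667.342.

667.34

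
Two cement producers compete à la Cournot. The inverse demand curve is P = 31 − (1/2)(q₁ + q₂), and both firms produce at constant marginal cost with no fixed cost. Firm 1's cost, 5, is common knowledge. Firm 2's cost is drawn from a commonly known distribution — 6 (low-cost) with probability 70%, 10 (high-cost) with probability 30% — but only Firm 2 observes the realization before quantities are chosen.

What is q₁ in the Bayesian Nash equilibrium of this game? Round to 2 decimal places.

Each type of Firm 2 best-responds to q₁; Firm 1 best-responds to the expected q₂ over Firm 2's types.
Firm 2 with cost c maximizes (31 − (1/2)(q₁+q₂) − c)·q₂, giving q₂(c) = (31 − c − (1/2)q₁).
E[c₂] = 0.7·6 + 0.3·10 = 7.2
Firm 1's FOC against E[q₂] yields q₁ = (31 − 2·5 + E[c₂])/(3/2) = (31 − 10 + 7.2)/(3/2) = 18.8.

18.80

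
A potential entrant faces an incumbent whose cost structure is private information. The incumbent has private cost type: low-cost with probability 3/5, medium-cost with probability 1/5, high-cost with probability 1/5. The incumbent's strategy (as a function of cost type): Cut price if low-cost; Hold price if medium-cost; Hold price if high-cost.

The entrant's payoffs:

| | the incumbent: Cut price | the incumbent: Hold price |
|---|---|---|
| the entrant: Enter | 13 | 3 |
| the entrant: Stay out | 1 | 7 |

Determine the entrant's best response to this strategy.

Enter

E[Enter] = 3/5·(13) + 1/5·(3) + 1/5·(3) = 9
E[Stay out] = 3/5·(1) + 1/5·(7) + 1/5·(7) = 17/5
Best response: Enter (9 is the largest).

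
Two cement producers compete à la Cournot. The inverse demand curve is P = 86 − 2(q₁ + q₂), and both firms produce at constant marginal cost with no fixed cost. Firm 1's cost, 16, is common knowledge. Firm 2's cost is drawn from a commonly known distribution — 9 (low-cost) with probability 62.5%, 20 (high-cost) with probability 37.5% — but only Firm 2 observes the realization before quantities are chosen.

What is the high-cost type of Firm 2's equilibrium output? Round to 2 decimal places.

10.91

Firm 2 with cost c maximizes (86 − 2(q₁+q₂) − c)·q₂, giving q₂(c) = (86 − c − 2q₁)/4.
E[c₂] = 0.625·9 + 0.375·20 = 13.125
Firm 1's FOC against E[q₂] yields q₁ = (86 − 2·16 + E[c₂])/6 = (86 − 32 + 13.125)/6 = 11.1875.
q₂(high-cost) = (86 − 20 − 2·11.1875)/4 = 10.9062.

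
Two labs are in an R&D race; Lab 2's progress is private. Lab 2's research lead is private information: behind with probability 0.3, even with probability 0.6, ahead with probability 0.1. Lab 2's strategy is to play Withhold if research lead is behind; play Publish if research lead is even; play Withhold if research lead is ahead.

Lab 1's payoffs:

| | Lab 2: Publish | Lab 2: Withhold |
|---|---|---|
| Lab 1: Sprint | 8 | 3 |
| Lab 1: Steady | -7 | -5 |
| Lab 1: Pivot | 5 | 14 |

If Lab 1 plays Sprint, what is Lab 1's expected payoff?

6

E[Sprint] = 0.3·3 + 0.6·8 + 0.1·3 = 0.9 + 4.8 + 0.3 = 6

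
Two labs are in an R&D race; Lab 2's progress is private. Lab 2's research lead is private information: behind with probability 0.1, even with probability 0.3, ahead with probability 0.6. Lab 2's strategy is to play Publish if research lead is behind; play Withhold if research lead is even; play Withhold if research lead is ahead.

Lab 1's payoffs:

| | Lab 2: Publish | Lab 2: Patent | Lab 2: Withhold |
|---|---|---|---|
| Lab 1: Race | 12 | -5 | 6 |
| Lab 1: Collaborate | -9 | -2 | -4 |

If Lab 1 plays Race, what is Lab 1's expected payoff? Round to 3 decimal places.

6.600

Take the expectation over Lab 2's research lead, weighting each type's action by its prior probability.
E[Race] = 0.1·12 + 0.3·6 + 0.6·6 = 1.2 + 1.8 + 3.6 = 6.6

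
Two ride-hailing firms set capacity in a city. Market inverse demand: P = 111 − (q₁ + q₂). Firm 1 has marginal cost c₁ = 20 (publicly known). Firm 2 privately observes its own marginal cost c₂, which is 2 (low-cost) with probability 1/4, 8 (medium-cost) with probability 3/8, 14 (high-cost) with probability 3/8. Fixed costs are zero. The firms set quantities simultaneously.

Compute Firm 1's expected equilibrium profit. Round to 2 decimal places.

706.67

Firm 2 with cost c maximizes (111 − (q₁+q₂) − c)·q₂, giving q₂(c) = (111 − c − q₁)/2.
E[c₂] = 1/4·2 + 3/8·8 + 3/8·14 = 8.75
Firm 1's FOC against E[q₂] yields q₁ = (111 − 2·20 + E[c₂])/3 = (111 − 40 + 8.75)/3 = 26.5833.
E[P] = 111 − (q₁ + E[q₂]) = 46.5833; Firm 1's expected profit = (E[P] − 20)·q₁ = (46.5833 − 20)·26.5833 = 706.674.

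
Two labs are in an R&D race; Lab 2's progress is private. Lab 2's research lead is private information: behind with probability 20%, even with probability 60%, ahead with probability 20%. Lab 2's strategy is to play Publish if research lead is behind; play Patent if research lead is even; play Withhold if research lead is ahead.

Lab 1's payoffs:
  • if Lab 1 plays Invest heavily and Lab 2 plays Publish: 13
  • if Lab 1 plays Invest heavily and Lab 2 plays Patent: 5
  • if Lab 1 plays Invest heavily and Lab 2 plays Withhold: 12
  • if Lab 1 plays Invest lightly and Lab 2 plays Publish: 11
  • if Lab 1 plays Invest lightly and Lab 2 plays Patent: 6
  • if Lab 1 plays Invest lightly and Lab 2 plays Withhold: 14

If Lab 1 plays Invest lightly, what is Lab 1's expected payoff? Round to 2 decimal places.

E[Invest lightly] = 0.2·11 + 0.6·6 + 0.2·14 = 2.2 + 3.6 + 2.8 = 8.6

8.60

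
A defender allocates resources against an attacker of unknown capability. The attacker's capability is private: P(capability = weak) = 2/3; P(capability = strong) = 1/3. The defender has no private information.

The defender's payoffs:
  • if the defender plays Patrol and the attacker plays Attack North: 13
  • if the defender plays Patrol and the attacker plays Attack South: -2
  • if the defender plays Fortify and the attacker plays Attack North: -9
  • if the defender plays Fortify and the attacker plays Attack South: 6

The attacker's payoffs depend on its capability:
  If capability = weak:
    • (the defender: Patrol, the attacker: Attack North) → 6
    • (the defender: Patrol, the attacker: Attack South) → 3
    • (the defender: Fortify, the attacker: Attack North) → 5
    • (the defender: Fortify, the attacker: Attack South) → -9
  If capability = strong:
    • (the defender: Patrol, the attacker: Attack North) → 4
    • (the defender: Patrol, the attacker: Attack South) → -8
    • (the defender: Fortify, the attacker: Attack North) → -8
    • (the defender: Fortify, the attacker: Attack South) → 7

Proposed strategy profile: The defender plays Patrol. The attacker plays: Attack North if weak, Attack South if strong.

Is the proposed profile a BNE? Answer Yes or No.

The defender plays Patrol: E[Patrol] = 2/3·(13) + 1/3·(-2) = 8; E[Fortify] = -4. Best-responding. ✓
The attacker (capability weak), facing Patrol: Attack North gives 6, Attack South gives 3. Proposed Attack North is best. ✓
The attacker (capability strong), facing Patrol: Attack North gives 4, Attack South gives -8. Proposed Attack South is not best — profitable deviation exists. ✗

No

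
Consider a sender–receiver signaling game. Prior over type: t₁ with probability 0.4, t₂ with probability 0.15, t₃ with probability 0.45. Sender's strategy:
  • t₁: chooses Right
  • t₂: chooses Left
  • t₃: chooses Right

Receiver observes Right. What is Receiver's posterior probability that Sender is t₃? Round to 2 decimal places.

P(Right) = 0.4·1 + 0.15·0 + 0.45·1 = 0.85
P(t₃ | Right) = (0.45·1) / 0.85 = 0.45 / 0.85 = 0.529412

0.53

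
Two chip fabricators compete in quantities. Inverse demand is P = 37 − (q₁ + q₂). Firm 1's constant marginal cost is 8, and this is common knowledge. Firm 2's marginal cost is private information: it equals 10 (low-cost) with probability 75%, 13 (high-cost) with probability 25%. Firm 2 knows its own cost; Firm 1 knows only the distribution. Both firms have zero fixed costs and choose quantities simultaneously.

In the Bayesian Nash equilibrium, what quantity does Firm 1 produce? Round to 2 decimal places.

10.58

Type-c best response for Firm 2: q₂(c) = (37 − c)/2 − q₁/2.
Firm 1 maximizes expected profit; its first-order condition is 37 − 2q₁ − E[q₂] − 8 = 0.
Substituting E[q₂] and solving: E[c₂] = 10.75, so q₁ = (37 − 2·8 + 10.75)/3 = 10.5833.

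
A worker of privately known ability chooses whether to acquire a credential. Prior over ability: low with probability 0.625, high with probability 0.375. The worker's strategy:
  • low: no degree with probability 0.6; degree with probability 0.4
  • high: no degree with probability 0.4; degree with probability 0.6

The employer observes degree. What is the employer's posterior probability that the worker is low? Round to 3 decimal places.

0.526

Apply Bayes' rule using the sender's strategy as the likelihood.
P(degree) = 0.625·0.4 + 0.375·0.6 = 0.475
P(low | degree) = (0.625·0.4) / 0.475 = 0.25 / 0.475 = 0.526316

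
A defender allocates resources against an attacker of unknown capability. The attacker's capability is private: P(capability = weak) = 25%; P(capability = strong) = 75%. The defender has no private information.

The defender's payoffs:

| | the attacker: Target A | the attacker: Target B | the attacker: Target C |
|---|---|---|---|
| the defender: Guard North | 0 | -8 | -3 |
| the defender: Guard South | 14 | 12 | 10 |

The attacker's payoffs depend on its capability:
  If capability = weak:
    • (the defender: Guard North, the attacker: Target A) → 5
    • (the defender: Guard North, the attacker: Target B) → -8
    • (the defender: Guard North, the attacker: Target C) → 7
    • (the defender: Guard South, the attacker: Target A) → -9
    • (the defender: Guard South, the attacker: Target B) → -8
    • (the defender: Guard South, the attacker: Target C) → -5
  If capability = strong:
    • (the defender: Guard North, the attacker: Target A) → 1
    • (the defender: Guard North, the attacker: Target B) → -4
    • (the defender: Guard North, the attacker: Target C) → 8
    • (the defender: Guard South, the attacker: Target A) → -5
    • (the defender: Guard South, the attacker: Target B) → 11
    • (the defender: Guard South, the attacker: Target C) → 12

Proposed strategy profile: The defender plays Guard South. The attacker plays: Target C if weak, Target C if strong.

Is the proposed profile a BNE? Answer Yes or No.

The defender plays Guard South: E[Guard South] = 0.25·(10) + 0.75·(10) = 10; E[Guard North] = -3. Best-responding. ✓
The attacker (capability weak), facing Guard South: Target A gives -9, Target B gives -8, Target C gives -5. Proposed Target C is best. ✓
The attacker (capability strong), facing Guard South: Target A gives -5, Target B gives 11, Target C gives 12. Proposed Target C is best. ✓

Yes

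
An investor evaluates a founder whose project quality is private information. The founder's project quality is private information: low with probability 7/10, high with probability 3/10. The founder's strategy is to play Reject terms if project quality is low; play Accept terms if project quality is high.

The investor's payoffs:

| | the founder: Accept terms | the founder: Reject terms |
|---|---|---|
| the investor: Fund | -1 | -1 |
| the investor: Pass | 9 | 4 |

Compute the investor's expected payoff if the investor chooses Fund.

-1

E[Fund] = 7/10·(-1) + 3/10·(-1) = (-7/10) + (-3/10) = -1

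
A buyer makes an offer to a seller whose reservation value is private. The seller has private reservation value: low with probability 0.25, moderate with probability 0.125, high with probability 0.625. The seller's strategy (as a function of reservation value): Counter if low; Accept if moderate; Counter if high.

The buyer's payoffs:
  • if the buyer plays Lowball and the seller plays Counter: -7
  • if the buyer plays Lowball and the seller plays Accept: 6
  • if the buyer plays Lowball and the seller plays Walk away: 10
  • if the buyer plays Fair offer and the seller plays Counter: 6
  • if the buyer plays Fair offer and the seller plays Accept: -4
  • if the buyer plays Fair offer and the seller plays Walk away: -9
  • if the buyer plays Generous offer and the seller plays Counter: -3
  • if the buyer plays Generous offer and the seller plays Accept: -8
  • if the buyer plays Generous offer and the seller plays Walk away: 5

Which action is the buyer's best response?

Fair offer

Compute the buyer's expected payoff for each action, taking the expectation over the seller's type.
E[Lowball] = 0.25·(-7) + 0.125·(6) + 0.625·(-7) = -5.375
E[Fair offer] = 0.25·(6) + 0.125·(-4) + 0.625·(6) = 4.75
E[Generous offer] = 0.25·(-3) + 0.125·(-8) + 0.625·(-3) = -3.625
Best response: Fair offer (4.75 is the largest).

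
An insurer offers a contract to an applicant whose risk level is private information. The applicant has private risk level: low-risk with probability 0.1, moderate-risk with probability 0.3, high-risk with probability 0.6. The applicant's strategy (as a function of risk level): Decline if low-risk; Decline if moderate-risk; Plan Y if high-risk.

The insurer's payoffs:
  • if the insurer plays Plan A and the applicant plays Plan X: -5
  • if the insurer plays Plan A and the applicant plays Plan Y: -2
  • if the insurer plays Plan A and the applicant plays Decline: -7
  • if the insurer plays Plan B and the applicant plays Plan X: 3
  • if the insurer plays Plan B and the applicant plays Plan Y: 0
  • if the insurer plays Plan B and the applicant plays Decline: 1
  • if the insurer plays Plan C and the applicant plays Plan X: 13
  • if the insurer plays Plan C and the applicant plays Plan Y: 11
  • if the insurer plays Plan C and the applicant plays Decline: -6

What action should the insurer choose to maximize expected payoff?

Plan C

E[Plan A] = 0.1·(-7) + 0.3·(-7) + 0.6·(-2) = -4
E[Plan B] = 0.1·(1) + 0.3·(1) + 0.6·(0) = 0.4
E[Plan C] = 0.1·(-6) + 0.3·(-6) + 0.6·(11) = 4.2
Best response: Plan C (4.2 is the largest).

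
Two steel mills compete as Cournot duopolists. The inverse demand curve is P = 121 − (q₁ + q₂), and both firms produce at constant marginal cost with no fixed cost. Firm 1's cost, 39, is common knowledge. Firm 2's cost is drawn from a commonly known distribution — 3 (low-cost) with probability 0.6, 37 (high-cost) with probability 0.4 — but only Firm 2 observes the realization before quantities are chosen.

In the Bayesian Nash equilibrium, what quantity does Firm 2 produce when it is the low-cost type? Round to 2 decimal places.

49.07

Firm 2 with cost c maximizes (121 − (q₁+q₂) − c)·q₂, giving q₂(c) = (121 − c − q₁)/2.
E[c₂] = 0.6·3 + 0.4·37 = 16.6
Firm 1's FOC against E[q₂] yields q₁ = (121 − 2·39 + E[c₂])/3 = (121 − 78 + 16.6)/3 = 19.8667.
q₂(low-cost) = (121 − 3 − 19.8667)/2 = 49.0667.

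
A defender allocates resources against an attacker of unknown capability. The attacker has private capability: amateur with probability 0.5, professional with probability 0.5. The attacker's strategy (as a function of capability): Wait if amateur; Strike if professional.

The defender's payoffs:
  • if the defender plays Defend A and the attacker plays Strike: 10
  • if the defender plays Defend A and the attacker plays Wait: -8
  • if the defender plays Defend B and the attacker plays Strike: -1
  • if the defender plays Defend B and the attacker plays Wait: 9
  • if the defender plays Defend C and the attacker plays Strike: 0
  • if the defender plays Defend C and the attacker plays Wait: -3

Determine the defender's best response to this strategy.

Compute the defender's expected payoff for each action, taking the expectation over the attacker's type.
E[Defend A] = 0.5·(-8) + 0.5·(10) = 1
E[Defend B] = 0.5·(9) + 0.5·(-1) = 4
E[Defend C] = 0.5·(-3) + 0.5·(0) = -1.5
Best response: Defend B (4 is the largest).

Defend B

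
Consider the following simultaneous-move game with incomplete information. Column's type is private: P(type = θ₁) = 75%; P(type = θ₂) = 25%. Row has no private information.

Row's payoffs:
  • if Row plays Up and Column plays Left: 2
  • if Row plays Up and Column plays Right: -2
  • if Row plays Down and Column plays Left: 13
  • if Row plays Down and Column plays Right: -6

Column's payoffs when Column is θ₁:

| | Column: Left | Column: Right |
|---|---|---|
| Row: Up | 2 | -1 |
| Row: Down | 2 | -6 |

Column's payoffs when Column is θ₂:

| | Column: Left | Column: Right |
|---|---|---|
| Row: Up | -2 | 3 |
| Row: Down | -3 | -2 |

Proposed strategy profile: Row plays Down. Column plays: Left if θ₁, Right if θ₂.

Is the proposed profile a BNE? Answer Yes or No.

Yes

Row plays Down: E[Down] = 0.75·(13) + 0.25·(-6) = 8.25; E[Up] = 1. Best-responding. ✓
Column (type θ₁), facing Down: Left gives 2, Right gives -6. Proposed Left is best. ✓
Column (type θ₂), facing Down: Left gives -3, Right gives -2. Proposed Right is best. ✓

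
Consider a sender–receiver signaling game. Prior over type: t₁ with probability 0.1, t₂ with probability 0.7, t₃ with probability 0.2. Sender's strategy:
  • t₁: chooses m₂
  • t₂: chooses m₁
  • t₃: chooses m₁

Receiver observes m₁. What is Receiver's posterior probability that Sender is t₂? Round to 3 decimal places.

Apply Bayes' rule using the sender's strategy as the likelihood.
P(m₁) = 0.1·0 + 0.7·1 + 0.2·1 = 0.9
P(t₂ | m₁) = (0.7·1) / 0.9 = 0.7 / 0.9 = 0.777778

0.778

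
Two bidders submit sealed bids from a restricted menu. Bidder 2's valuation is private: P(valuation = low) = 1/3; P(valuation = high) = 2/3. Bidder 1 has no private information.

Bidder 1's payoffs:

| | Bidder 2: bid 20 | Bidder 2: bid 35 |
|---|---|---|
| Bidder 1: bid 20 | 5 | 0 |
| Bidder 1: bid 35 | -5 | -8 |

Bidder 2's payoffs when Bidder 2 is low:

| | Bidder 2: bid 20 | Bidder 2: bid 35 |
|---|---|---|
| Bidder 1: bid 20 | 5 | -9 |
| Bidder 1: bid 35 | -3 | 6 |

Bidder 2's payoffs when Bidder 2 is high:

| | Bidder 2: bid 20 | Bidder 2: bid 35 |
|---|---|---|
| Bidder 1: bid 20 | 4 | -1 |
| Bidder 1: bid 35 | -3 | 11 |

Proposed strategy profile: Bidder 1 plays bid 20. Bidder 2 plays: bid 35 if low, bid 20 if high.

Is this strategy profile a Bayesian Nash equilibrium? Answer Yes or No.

No

Bidder 1 plays bid 20: E[bid 20] = 1/3·(0) + 2/3·(5) = 10/3; E[bid 35] = -6. Best-responding. ✓
Bidder 2 (valuation low), facing bid 20: bid 20 gives 5, bid 35 gives -9. Proposed bid 35 is not best — profitable deviation exists. ✗
Bidder 2 (valuation high), facing bid 20: bid 20 gives 4, bid 35 gives -1. Proposed bid 20 is best. ✓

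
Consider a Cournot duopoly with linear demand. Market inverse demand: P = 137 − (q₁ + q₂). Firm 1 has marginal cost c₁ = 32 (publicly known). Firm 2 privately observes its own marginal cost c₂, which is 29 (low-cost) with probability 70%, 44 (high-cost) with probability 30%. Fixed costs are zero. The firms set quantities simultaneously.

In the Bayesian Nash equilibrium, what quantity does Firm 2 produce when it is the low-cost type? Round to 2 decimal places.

Type-c best response for Firm 2: q₂(c) = (137 − c)/2 − q₁/2.
Firm 1 maximizes expected profit; its first-order condition is 137 − 2q₁ − E[q₂] − 32 = 0.
Substituting E[q₂] and solving: E[c₂] = 33.5, so q₁ = (137 − 2·32 + 33.5)/3 = 35.5.
q₂(low-cost) = (137 − 29 − 35.5)/2 = 36.25.

36.25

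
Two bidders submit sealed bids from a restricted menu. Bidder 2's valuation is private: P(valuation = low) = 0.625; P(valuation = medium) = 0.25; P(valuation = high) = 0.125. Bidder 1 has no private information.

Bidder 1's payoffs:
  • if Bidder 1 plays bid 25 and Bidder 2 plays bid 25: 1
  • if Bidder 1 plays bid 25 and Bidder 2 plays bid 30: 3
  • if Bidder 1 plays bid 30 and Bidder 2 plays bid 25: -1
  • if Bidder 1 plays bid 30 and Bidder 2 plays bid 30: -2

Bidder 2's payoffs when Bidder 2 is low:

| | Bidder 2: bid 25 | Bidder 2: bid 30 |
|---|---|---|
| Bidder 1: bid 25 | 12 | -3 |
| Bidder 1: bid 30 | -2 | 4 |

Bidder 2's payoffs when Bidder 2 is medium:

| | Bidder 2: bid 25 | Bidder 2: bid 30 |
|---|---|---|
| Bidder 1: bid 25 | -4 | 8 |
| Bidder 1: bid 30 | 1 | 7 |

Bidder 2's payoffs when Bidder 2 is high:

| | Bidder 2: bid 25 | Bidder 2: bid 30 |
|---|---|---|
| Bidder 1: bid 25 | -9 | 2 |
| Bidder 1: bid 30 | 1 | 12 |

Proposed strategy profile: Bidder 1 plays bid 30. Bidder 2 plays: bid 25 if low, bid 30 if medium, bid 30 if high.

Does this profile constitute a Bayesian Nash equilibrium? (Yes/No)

Bidder 1 plays bid 30: E[bid 30] = 0.625·(-1) + 0.25·(-2) + 0.125·(-2) = -1.375; E[bid 25] = 1.75. Not best-responding. ✗
Bidder 2 (valuation low), facing bid 30: bid 25 gives -2, bid 30 gives 4. Proposed bid 25 is not best — profitable deviation exists. ✗
Bidder 2 (valuation medium), facing bid 30: bid 25 gives 1, bid 30 gives 7. Proposed bid 30 is best. ✓
Bidder 2 (valuation high), facing bid 30: bid 25 gives 1, bid 30 gives 12. Proposed bid 30 is best. ✓

No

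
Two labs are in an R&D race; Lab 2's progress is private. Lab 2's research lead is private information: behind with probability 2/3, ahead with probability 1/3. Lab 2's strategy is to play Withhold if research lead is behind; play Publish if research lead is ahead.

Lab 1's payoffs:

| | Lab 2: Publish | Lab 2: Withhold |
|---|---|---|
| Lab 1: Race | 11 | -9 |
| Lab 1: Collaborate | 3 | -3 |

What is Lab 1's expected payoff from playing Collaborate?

E[Collaborate] = 2/3·(-3) + 1/3·3 = (-2) + 1 = -1

-1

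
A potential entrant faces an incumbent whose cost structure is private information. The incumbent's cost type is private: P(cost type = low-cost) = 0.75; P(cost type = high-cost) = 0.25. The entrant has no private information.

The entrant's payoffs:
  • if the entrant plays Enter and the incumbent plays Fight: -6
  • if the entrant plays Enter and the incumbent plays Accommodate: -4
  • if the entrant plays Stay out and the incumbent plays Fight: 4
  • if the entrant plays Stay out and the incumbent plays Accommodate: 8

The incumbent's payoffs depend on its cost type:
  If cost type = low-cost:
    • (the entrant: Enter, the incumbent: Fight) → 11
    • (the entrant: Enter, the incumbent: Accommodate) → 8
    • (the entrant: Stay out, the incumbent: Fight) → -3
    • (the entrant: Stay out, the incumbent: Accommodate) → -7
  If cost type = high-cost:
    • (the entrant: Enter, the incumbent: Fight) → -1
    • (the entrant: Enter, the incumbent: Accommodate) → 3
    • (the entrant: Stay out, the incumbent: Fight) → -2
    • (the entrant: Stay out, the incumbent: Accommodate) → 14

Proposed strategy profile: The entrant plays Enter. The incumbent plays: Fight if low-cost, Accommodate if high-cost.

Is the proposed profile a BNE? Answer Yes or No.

No

The entrant plays Enter: E[Enter] = 0.75·(-6) + 0.25·(-4) = -5.5; E[Stay out] = 5. Not best-responding. ✗
The incumbent (cost type low-cost), facing Enter: Fight gives 11, Accommodate gives 8. Proposed Fight is best. ✓
The incumbent (cost type high-cost), facing Enter: Fight gives -1, Accommodate gives 3. Proposed Accommodate is best. ✓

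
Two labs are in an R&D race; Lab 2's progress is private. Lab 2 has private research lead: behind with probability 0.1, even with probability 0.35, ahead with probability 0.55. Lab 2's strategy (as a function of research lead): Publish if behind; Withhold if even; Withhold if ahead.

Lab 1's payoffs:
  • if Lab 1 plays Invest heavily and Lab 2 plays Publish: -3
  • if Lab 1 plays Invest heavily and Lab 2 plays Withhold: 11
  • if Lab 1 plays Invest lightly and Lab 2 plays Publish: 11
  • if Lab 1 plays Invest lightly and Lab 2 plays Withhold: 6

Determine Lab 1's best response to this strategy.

E[Invest heavily] = 0.1·(-3) + 0.35·(11) + 0.55·(11) = 9.6
E[Invest lightly] = 0.1·(11) + 0.35·(6) + 0.55·(6) = 6.5
Best response: Invest heavily (9.6 is the largest).

Invest heavily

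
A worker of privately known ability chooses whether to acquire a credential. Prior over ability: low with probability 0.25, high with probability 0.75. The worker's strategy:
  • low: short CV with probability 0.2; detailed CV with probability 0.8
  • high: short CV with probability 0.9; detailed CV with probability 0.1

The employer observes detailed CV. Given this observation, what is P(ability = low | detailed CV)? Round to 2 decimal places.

P(detailed CV) = 0.25·0.8 + 0.75·0.1 = 0.275
P(low | detailed CV) = (0.25·0.8) / 0.275 = 0.2 / 0.275 = 0.727273

0.73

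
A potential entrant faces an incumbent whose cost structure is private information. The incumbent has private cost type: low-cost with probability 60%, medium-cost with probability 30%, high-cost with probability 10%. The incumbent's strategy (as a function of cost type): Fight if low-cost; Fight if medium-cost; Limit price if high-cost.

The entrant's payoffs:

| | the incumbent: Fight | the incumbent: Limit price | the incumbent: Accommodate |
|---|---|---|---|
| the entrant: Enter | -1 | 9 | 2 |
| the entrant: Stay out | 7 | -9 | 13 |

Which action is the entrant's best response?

Compute the entrant's expected payoff for each action, taking the expectation over the incumbent's type.
E[Enter] = 0.6·(-1) + 0.3·(-1) + 0.1·(9) = 0
E[Stay out] = 0.6·(7) + 0.3·(7) + 0.1·(-9) = 5.4
Best response: Stay out (5.4 is the largest).

Stay out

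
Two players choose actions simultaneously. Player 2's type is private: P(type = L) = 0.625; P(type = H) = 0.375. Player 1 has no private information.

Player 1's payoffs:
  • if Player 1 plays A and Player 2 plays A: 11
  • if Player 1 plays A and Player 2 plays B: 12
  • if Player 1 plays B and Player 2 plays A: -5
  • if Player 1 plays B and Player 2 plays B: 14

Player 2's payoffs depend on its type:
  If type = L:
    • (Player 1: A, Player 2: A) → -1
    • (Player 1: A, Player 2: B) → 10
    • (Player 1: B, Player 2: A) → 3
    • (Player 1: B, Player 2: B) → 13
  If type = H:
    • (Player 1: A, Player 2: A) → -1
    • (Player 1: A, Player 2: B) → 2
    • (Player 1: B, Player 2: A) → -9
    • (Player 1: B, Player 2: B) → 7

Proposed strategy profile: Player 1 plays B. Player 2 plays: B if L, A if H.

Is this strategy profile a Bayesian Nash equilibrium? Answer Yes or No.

No

Player 1 plays B: E[B] = 0.625·(14) + 0.375·(-5) = 6.875; E[A] = 11.625. Not best-responding. ✗
Player 2 (type L), facing B: A gives 3, B gives 13. Proposed B is best. ✓
Player 2 (type H), facing B: A gives -9, B gives 7. Proposed A is not best — profitable deviation exists. ✗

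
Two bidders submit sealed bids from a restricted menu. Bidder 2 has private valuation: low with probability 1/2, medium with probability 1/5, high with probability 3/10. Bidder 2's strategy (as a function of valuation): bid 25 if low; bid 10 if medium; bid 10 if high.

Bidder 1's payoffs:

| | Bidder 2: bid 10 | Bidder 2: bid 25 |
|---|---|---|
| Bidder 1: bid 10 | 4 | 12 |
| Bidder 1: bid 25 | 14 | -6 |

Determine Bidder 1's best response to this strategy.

E[bid 10] = 1/2·(12) + 1/5·(4) + 3/10·(4) = 8
E[bid 25] = 1/2·(-6) + 1/5·(14) + 3/10·(14) = 4
Best response: bid 10 (8 is the largest).

bid 10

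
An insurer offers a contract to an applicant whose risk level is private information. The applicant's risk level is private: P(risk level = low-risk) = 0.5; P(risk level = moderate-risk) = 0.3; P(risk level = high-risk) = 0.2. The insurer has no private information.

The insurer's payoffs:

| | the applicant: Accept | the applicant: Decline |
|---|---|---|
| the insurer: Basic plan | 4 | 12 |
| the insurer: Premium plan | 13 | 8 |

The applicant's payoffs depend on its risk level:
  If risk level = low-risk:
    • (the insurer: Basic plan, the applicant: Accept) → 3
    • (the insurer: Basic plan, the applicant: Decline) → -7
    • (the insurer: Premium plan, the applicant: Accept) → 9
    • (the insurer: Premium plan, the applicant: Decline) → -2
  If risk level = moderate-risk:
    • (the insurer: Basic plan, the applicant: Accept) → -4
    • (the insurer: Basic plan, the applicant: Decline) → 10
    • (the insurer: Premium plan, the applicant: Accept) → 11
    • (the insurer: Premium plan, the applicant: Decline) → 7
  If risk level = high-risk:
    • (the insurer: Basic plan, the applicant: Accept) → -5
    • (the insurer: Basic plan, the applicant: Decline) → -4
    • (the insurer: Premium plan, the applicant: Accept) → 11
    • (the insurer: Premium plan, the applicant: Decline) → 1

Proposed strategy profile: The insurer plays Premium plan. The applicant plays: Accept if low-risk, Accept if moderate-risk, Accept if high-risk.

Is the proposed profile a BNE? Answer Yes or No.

The insurer plays Premium plan: E[Premium plan] = 0.5·(13) + 0.3·(13) + 0.2·(13) = 13; E[Basic plan] = 4. Best-responding. ✓
The applicant (risk level low-risk), facing Premium plan: Accept gives 9, Decline gives -2. Proposed Accept is best. ✓
The applicant (risk level moderate-risk), facing Premium plan: Accept gives 11, Decline gives 7. Proposed Accept is best. ✓
The applicant (risk level high-risk), facing Premium plan: Accept gives 11, Decline gives 1. Proposed Accept is best. ✓

Yes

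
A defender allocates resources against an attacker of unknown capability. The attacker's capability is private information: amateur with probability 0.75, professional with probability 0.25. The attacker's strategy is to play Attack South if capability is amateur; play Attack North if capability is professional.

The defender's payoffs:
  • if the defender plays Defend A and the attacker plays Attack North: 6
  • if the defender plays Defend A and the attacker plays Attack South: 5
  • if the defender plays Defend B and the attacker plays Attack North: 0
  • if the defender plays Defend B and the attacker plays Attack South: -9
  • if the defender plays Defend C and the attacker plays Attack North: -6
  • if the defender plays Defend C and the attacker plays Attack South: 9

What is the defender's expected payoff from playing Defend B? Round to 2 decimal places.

-6.75

Take the expectation over the attacker's capability, weighting each type's action by its prior probability.
E[Defend B] = 0.75·(-9) + 0.25·0 = (-6.75) + 0 = -6.75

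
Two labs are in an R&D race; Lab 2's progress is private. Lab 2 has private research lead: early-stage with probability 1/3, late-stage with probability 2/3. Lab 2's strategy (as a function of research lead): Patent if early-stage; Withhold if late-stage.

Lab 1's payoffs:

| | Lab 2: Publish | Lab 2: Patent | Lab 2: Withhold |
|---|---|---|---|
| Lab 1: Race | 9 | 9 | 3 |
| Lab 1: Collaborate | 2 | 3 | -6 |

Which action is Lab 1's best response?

E[Race] = 1/3·(9) + 2/3·(3) = 5
E[Collaborate] = 1/3·(3) + 2/3·(-6) = -3
Best response: Race (5 is the largest).

Race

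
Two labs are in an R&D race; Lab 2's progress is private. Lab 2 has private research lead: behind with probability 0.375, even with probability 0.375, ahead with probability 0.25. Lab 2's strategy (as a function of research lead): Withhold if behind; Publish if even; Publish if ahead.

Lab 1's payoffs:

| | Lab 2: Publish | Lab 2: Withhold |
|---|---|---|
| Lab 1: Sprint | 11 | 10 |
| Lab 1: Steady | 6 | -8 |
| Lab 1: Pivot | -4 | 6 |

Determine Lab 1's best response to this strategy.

Compute Lab 1's expected payoff for each action, taking the expectation over Lab 2's type.
E[Sprint] = 0.375·(10) + 0.375·(11) + 0.25·(11) = 10.625
E[Steady] = 0.375·(-8) + 0.375·(6) + 0.25·(6) = 0.75
E[Pivot] = 0.375·(6) + 0.375·(-4) + 0.25·(-4) = -0.25
Best response: Sprint (10.625 is the largest).

Sprint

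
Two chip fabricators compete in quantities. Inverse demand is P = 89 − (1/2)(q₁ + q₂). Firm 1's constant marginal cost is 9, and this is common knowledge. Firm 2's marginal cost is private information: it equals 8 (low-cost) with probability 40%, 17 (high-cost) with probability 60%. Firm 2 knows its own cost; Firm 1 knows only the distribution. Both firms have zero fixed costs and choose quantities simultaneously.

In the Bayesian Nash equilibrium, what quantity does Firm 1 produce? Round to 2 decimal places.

Firm 2 with cost c maximizes (89 − (1/2)(q₁+q₂) − c)·q₂, giving q₂(c) = (89 − c − (1/2)q₁).
E[c₂] = 0.4·8 + 0.6·17 = 13.4
Firm 1's FOC against E[q₂] yields q₁ = (89 − 2·9 + E[c₂])/(3/2) = (89 − 18 + 13.4)/(3/2) = 56.2667.

56.27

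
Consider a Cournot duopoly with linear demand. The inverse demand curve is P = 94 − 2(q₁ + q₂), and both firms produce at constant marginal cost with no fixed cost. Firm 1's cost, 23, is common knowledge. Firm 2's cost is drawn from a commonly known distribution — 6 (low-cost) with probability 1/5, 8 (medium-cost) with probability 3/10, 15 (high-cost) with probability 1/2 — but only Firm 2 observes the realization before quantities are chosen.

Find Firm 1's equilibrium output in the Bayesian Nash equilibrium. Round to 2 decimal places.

9.85

Type-c best response for Firm 2: q₂(c) = (94 − c)/4 − q₁/2.
Firm 1 maximizes expected profit; its first-order condition is 94 − 4q₁ − 2E[q₂] − 23 = 0.
Substituting E[q₂] and solving: E[c₂] = 11.1, so q₁ = (94 − 2·23 + 11.1)/6 = 9.85.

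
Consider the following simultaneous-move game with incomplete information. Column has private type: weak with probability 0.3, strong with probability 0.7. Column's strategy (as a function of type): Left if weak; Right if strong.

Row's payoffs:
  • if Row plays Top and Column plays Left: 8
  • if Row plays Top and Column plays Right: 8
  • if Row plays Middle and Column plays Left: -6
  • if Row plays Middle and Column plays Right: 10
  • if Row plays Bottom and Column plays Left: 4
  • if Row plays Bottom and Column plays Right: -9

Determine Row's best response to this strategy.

Top

E[Top] = 0.3·(8) + 0.7·(8) = 8
E[Middle] = 0.3·(-6) + 0.7·(10) = 5.2
E[Bottom] = 0.3·(4) + 0.7·(-9) = -5.1
Best response: Top (8 is the largest).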